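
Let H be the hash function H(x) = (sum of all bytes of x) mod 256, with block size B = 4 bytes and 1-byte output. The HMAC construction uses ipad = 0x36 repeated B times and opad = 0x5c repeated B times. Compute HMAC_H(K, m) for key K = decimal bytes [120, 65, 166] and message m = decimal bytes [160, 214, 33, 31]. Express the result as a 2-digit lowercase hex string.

d8

Key decimal bytes [120, 65, 166] = 78 41 a6 is 3 bytes ≤ B = 4; zero-pad to 4 bytes: K' = 78 41 a6 00.
K' ⊕ ipad = 4e 77 90 36.  K' ⊕ opad = 24 1d fa 5c.
Inner input = (K'⊕ipad) ∥ m = 4e 77 90 36 ∥ a0 d6 21 1f.
Inner hash: sum = 78+119+144+54+160+214+33+31 = 833; mod 256 = 65 → 41.
Outer input = (K'⊕opad) ∥ inner = 24 1d fa 5c ∥ 41.
Outer hash (tag): sum = 36+29+250+92+65 = 472; mod 256 = 216 → d8.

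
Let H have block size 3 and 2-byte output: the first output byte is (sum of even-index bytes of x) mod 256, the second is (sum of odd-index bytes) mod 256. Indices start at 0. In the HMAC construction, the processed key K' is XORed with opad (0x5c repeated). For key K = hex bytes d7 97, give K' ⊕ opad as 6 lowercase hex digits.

8bcb5c

Key hex bytes d7 97 is 2 bytes ≤ B = 3; zero-pad to 3 bytes: K' = d7 97 00.
XOR each byte with 0x5c: d7⊕5c=8b, 97⊕5c=cb, 00⊕5c=5c.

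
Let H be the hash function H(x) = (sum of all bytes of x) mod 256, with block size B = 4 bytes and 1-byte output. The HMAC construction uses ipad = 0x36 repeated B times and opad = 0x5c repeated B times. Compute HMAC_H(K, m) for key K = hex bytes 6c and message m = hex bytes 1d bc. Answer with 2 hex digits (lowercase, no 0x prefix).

19

Key hex bytes 6c is 1 byte ≤ B = 4; zero-pad to 4 bytes: K' = 6c 00 00 00.
K' ⊕ ipad = 5a 36 36 36.  K' ⊕ opad = 30 5c 5c 5c.
Inner input = (K'⊕ipad) ∥ m = 5a 36 36 36 ∥ 1d bc.
Inner hash: sum = 90+54+54+54+29+188 = 469; mod 256 = 213 → d5.
Outer input = (K'⊕opad) ∥ inner = 30 5c 5c 5c ∥ d5.
Outer hash (tag): sum = 48+92+92+92+213 = 537; mod 256 = 25 → 19.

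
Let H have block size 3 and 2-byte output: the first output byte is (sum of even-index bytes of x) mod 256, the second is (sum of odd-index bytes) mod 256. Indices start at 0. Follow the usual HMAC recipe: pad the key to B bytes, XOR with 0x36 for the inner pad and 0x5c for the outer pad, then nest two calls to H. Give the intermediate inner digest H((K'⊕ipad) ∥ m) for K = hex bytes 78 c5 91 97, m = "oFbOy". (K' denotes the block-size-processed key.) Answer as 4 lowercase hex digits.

0ab4

Key hex bytes 78 c5 91 97 is 4 bytes > B = 3, so hash it first: H(key) = 09 5c, then zero-pad to 3 bytes: K' = 09 5c 00.
K' ⊕ ipad = 3f 6a 36.
Inner input = 3f 6a 36 ∥ 6f 46 62 4f 79.
Inner hash: even-index sum = 266 mod 256 = 10; odd-index sum = 436 mod 256 = 180 → 0a b4.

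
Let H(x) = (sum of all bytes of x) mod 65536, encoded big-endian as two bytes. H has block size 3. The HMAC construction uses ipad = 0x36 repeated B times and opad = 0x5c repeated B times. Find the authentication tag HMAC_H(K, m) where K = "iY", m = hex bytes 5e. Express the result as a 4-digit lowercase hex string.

00f9

Key "iY" = 69 59 is 2 bytes ≤ B = 3; zero-pad to 3 bytes: K' = 69 59 00.
K' ⊕ ipad = 5f 6f 36.  K' ⊕ opad = 35 05 5c.
Inner input = (K'⊕ipad) ∥ m = 5f 6f 36 ∥ 5e.
Inner hash: sum = 95+111+54+94 = 354 → 01 62.
Outer input = (K'⊕opad) ∥ inner = 35 05 5c ∥ 01 62.
Outer hash (tag): sum = 53+5+92+1+98 = 249 → 00 f9.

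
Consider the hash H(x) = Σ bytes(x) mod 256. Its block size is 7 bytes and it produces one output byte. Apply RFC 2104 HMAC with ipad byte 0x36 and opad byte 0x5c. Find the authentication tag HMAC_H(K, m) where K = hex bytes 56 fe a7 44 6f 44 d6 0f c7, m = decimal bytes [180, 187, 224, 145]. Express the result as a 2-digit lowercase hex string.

Key hex bytes 56 fe a7 44 6f 44 d6 0f c7 is 9 bytes > B = 7, so hash it first: H(key) = 9e, then zero-pad to 7 bytes: K' = 9e 00 00 00 00 00 00.
K' ⊕ ipad = a8 36 36 36 36 36 36.  K' ⊕ opad = c2 5c 5c 5c 5c 5c 5c.
Inner input = (K'⊕ipad) ∥ m = a8 36 36 36 36 36 36 ∥ b4 bb e0 91.
Inner hash: sum = 168+54+54+54+54+54+54+180+187+224+145 = 1228; mod 256 = 204 → cc.
Outer input = (K'⊕opad) ∥ inner = c2 5c 5c 5c 5c 5c 5c ∥ cc.
Outer hash (tag): sum = 194+92+92+92+92+92+92+204 = 950; mod 256 = 182 → b6.

b6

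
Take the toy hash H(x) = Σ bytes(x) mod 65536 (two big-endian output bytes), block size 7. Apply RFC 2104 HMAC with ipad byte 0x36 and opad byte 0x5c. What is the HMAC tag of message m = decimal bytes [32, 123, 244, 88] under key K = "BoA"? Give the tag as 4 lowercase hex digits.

Key "BoA" = 42 6f 41 is 3 bytes ≤ B = 7; zero-pad to 7 bytes: K' = 42 6f 41 00 00 00 00.
K' ⊕ ipad = 74 59 77 36 36 36 36.  K' ⊕ opad = 1e 33 1d 5c 5c 5c 5c.
Inner input = (K'⊕ipad) ∥ m = 74 59 77 36 36 36 36 ∥ 20 7b f4 58.
Inner hash: sum = 116+89+119+54+54+54+54+32+123+244+88 = 1027 → 04 03.
Outer input = (K'⊕opad) ∥ inner = 1e 33 1d 5c 5c 5c 5c ∥ 04 03.
Outer hash (tag): sum = 30+51+29+92+92+92+92+4+3 = 485 → 01 e5.

01e5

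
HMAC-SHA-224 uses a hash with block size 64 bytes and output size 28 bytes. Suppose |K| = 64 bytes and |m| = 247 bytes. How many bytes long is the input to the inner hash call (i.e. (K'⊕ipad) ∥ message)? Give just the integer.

Key is 64 ≤ 64 bytes, zero-padded: |K'| = 64.
Inner input = (K'⊕ipad) ∥ m → 64 + 247 = 311 bytes.

311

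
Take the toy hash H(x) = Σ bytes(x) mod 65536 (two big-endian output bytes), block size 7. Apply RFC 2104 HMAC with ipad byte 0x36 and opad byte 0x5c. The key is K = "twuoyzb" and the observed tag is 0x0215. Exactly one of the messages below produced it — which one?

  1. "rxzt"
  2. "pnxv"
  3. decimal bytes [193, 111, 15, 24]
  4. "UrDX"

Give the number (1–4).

2

Key "twuoyzb" = 74 77 75 6f 79 7a 62 is exactly B = 7 bytes: K' = 74 77 75 6f 79 7a 62.
K' ⊕ ipad = 42 41 43 59 4f 4c 54; K' ⊕ opad = 28 2b 29 33 25 26 3e.
m1: inner = H(42 41 43 59 4f 4c 54 72 78 7a 74) = 03 e6; tag = H(28 2b 29 33 25 26 3e 03 e6) = 0221
m2: inner = H(42 41 43 59 4f 4c 54 70 6e 78 76) = 03 da; tag = H(28 2b 29 33 25 26 3e 03 da) = 0215 ← matches
m3: inner = H(42 41 43 59 4f 4c 54 c1 6f 0f 18) = 03 65; tag = H(28 2b 29 33 25 26 3e 03 65) = 01a0
m4: inner = H(42 41 43 59 4f 4c 54 55 72 44 58) = 03 71; tag = H(28 2b 29 33 25 26 3e 03 71) = 01ac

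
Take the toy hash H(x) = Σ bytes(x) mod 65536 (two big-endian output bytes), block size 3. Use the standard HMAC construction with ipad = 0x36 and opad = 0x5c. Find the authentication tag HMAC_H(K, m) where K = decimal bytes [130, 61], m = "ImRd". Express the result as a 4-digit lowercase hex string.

01fe

Key decimal bytes [130, 61] = 82 3d is 2 bytes ≤ B = 3; zero-pad to 3 bytes: K' = 82 3d 00.
K' ⊕ ipad = b4 0b 36.  K' ⊕ opad = de 61 5c.
Inner input = (K'⊕ipad) ∥ m = b4 0b 36 ∥ 49 6d 52 64.
Inner hash: sum = 180+11+54+73+109+82+100 = 609 → 02 61.
Outer input = (K'⊕opad) ∥ inner = de 61 5c ∥ 02 61.
Outer hash (tag): sum = 222+97+92+2+97 = 510 → 01 fe.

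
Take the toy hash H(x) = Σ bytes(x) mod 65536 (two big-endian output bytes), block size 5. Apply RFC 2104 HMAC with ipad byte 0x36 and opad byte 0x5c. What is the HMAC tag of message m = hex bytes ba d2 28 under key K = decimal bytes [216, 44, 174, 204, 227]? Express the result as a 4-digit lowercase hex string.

Key decimal bytes [216, 44, 174, 204, 227] = d8 2c ae cc e3 is exactly B = 5 bytes: K' = d8 2c ae cc e3.
K' ⊕ ipad = ee 1a 98 fa d5.  K' ⊕ opad = 84 70 f2 90 bf.
Inner input = (K'⊕ipad) ∥ m = ee 1a 98 fa d5 ∥ ba d2 28.
Inner hash: sum = 238+26+152+250+213+186+210+40 = 1315 → 05 23.
Outer input = (K'⊕opad) ∥ inner = 84 70 f2 90 bf ∥ 05 23.
Outer hash (tag): sum = 132+112+242+144+191+5+35 = 861 → 03 5d.

035d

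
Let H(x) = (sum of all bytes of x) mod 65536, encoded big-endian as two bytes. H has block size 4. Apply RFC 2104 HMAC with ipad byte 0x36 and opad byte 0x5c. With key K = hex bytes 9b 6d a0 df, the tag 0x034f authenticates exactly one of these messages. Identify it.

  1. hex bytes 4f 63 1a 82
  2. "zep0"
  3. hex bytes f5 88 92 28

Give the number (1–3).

1

Key hex bytes 9b 6d a0 df is exactly B = 4 bytes: K' = 9b 6d a0 df.
K' ⊕ ipad = ad 5b 96 e9; K' ⊕ opad = c7 31 fc 83.
m1: inner = H(ad 5b 96 e9 4f 63 1a 82) = 03 d5; tag = H(c7 31 fc 83 03 d5) = 034f ← matches
m2: inner = H(ad 5b 96 e9 7a 65 70 30) = 04 06; tag = H(c7 31 fc 83 04 06) = 0281
m3: inner = H(ad 5b 96 e9 f5 88 92 28) = 04 be; tag = H(c7 31 fc 83 04 be) = 0339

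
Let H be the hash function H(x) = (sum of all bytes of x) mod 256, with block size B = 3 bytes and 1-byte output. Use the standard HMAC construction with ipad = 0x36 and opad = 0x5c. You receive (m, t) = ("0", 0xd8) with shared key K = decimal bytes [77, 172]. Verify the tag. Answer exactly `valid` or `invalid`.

valid

Key decimal bytes [77, 172] = 4d ac is 2 bytes ≤ B = 3; zero-pad to 3 bytes: K' = 4d ac 00.
K' ⊕ ipad = 7b 9a 36; K' ⊕ opad = 11 f0 5c.
Inner hash: sum = 123+154+54+48 = 379; mod 256 = 123 → 7b.
Outer hash (recomputed tag): sum = 17+240+92+123 = 472; mod 256 = 216 → d8.
Recomputed tag = d8; claimed = d8 → match.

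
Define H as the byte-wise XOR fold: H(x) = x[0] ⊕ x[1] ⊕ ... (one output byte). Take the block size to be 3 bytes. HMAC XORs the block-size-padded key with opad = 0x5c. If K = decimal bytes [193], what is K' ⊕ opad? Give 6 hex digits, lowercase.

Key decimal bytes [193] = c1 is 1 byte ≤ B = 3; zero-pad to 3 bytes: K' = c1 00 00.
XOR each byte with 0x5c: c1⊕5c=9d, 00⊕5c=5c, 00⊕5c=5c.

9d5c5c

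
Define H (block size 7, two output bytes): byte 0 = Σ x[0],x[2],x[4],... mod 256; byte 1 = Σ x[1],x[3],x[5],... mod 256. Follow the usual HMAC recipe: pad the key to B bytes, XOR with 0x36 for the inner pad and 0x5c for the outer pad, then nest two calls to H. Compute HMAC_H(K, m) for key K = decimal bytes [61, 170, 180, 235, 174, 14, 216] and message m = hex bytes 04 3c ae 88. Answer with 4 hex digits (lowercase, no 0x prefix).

Key decimal bytes [61, 170, 180, 235, 174, 14, 216] = 3d aa b4 eb ae 0e d8 is exactly B = 7 bytes: K' = 3d aa b4 eb ae 0e d8.
K' ⊕ ipad = 0b 9c 82 dd 98 38 ee.  K' ⊕ opad = 61 f6 e8 b7 f2 52 84.
Inner input = (K'⊕ipad) ∥ m = 0b 9c 82 dd 98 38 ee ∥ 04 3c ae 88.
Inner hash: even-index sum = 727 mod 256 = 215; odd-index sum = 611 mod 256 = 99 → d7 63.
Outer input = (K'⊕opad) ∥ inner = 61 f6 e8 b7 f2 52 84 ∥ d7 63.
Outer hash (tag): even-index sum = 802 mod 256 = 34; odd-index sum = 726 mod 256 = 214 → 22 d6.

22d6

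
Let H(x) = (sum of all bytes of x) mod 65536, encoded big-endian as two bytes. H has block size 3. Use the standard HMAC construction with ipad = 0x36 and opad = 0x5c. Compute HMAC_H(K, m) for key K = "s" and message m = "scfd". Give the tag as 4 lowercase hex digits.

013a

Key "s" = 73 is 1 byte ≤ B = 3; zero-pad to 3 bytes: K' = 73 00 00.
K' ⊕ ipad = 45 36 36.  K' ⊕ opad = 2f 5c 5c.
Inner input = (K'⊕ipad) ∥ m = 45 36 36 ∥ 73 63 66 64.
Inner hash: sum = 69+54+54+115+99+102+100 = 593 → 02 51.
Outer input = (K'⊕opad) ∥ inner = 2f 5c 5c ∥ 02 51.
Outer hash (tag): sum = 47+92+92+2+81 = 314 → 01 3a.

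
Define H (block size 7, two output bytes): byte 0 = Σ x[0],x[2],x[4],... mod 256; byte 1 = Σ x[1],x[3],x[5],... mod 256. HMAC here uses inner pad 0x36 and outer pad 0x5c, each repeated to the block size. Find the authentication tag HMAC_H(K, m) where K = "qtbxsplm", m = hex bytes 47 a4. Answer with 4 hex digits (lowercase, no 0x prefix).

b417

Key "qtbxsplm" = 71 74 62 78 73 70 6c 6d is 8 bytes > B = 7, so hash it first: H(key) = b2 c9, then zero-pad to 7 bytes: K' = b2 c9 00 00 00 00 00.
K' ⊕ ipad = 84 ff 36 36 36 36 36.  K' ⊕ opad = ee 95 5c 5c 5c 5c 5c.
Inner input = (K'⊕ipad) ∥ m = 84 ff 36 36 36 36 36 ∥ 47 a4.
Inner hash: even-index sum = 458 mod 256 = 202; odd-index sum = 434 mod 256 = 178 → ca b2.
Outer input = (K'⊕opad) ∥ inner = ee 95 5c 5c 5c 5c 5c ∥ ca b2.
Outer hash (tag): even-index sum = 692 mod 256 = 180; odd-index sum = 535 mod 256 = 23 → b4 17.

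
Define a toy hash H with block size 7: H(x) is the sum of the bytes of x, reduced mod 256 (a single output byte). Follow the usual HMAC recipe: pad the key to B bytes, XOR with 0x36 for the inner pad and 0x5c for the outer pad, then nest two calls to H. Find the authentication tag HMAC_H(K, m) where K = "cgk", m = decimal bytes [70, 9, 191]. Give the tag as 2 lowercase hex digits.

Key "cgk" = 63 67 6b is 3 bytes ≤ B = 7; zero-pad to 7 bytes: K' = 63 67 6b 00 00 00 00.
K' ⊕ ipad = 55 51 5d 36 36 36 36.  K' ⊕ opad = 3f 3b 37 5c 5c 5c 5c.
Inner input = (K'⊕ipad) ∥ m = 55 51 5d 36 36 36 36 ∥ 46 09 bf.
Inner hash: sum = 85+81+93+54+54+54+54+70+9+191 = 745; mod 256 = 233 → e9.
Outer input = (K'⊕opad) ∥ inner = 3f 3b 37 5c 5c 5c 5c ∥ e9.
Outer hash (tag): sum = 63+59+55+92+92+92+92+233 = 778; mod 256 = 10 → 0a.

0a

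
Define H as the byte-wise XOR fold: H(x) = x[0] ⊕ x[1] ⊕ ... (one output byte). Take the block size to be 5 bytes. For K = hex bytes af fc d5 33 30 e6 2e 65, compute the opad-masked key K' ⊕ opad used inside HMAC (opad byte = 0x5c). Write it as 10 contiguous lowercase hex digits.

Key hex bytes af fc d5 33 30 e6 2e 65 is 8 bytes > B = 5, so hash it first: H(key) = 28, then zero-pad to 5 bytes: K' = 28 00 00 00 00.
XOR each byte with 0x5c: 28⊕5c=74, 00⊕5c=5c, 00⊕5c=5c, 00⊕5c=5c, 00⊕5c=5c.

745c5c5c5c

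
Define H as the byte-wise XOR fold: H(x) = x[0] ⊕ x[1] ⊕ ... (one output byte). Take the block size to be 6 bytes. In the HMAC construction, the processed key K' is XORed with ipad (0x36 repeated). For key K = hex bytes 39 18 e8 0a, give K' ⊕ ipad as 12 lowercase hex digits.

0f2ede3c3636

Key hex bytes 39 18 e8 0a is 4 bytes ≤ B = 6; zero-pad to 6 bytes: K' = 39 18 e8 0a 00 00.
XOR each byte with 0x36: 39⊕36=0f, 18⊕36=2e, e8⊕36=de, 0a⊕36=3c, 00⊕36=36, 00⊕36=36.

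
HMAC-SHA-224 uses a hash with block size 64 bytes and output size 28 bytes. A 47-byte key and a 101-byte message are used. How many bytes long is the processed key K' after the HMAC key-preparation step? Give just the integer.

Key is 47 ≤ 64 bytes, zero-padded: |K'| = 64.

64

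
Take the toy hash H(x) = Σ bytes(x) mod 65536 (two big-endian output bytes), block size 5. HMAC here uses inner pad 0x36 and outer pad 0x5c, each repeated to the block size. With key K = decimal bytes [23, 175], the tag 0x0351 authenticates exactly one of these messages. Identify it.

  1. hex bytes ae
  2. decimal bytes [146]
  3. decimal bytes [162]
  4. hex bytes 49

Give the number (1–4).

3

Key decimal bytes [23, 175] = 17 af is 2 bytes ≤ B = 5; zero-pad to 5 bytes: K' = 17 af 00 00 00.
K' ⊕ ipad = 21 99 36 36 36; K' ⊕ opad = 4b f3 5c 5c 5c.
m1: inner = H(21 99 36 36 36 ae) = 02 0a; tag = H(4b f3 5c 5c 5c 02 0a) = 025e
m2: inner = H(21 99 36 36 36 92) = 01 ee; tag = H(4b f3 5c 5c 5c 01 ee) = 0341
m3: inner = H(21 99 36 36 36 a2) = 01 fe; tag = H(4b f3 5c 5c 5c 01 fe) = 0351 ← matches
m4: inner = H(21 99 36 36 36 49) = 01 a5; tag = H(4b f3 5c 5c 5c 01 a5) = 02f8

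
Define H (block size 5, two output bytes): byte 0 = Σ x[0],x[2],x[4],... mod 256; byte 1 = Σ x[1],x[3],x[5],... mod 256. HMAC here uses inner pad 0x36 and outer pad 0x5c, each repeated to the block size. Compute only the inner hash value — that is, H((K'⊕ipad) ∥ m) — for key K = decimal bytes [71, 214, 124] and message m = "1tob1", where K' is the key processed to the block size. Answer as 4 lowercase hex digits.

c7e7

Key decimal bytes [71, 214, 124] = 47 d6 7c is 3 bytes ≤ B = 5; zero-pad to 5 bytes: K' = 47 d6 7c 00 00.
K' ⊕ ipad = 71 e0 4a 36 36.
Inner input = 71 e0 4a 36 36 ∥ 31 74 6f 62 31.
Inner hash: even-index sum = 455 mod 256 = 199; odd-index sum = 487 mod 256 = 231 → c7 e7.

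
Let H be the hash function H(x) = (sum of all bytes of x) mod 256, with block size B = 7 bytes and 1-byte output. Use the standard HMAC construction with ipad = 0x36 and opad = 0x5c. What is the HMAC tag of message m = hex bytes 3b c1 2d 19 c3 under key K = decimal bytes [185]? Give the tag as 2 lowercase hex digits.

e5

Key decimal bytes [185] = b9 is 1 byte ≤ B = 7; zero-pad to 7 bytes: K' = b9 00 00 00 00 00 00.
K' ⊕ ipad = 8f 36 36 36 36 36 36.  K' ⊕ opad = e5 5c 5c 5c 5c 5c 5c.
Inner input = (K'⊕ipad) ∥ m = 8f 36 36 36 36 36 36 ∥ 3b c1 2d 19 c3.
Inner hash: sum = 143+54+54+54+54+54+54+59+193+45+25+195 = 984; mod 256 = 216 → d8.
Outer input = (K'⊕opad) ∥ inner = e5 5c 5c 5c 5c 5c 5c ∥ d8.
Outer hash (tag): sum = 229+92+92+92+92+92+92+216 = 997; mod 256 = 229 → e5.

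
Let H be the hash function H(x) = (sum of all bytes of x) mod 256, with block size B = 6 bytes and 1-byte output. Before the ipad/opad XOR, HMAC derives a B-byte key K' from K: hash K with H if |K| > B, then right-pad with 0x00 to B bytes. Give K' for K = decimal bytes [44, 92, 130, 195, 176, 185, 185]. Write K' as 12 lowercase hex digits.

ef0000000000

|K| = 7 > B = 6, so first hash the key.
H(K): sum = 44+92+130+195+176+185+185 = 1007; mod 256 = 239 → ef.
Zero-pad H(K) = ef to 6 bytes: K' = ef 00 00 00 00 00.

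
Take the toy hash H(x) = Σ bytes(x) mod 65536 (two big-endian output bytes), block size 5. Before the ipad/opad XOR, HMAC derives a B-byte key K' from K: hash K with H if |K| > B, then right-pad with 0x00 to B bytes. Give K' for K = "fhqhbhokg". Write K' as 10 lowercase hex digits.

03b2000000

|K| = 9 > B = 5, so first hash the key.
H(K): sum = 102+104+113+104+98+104+111+107+103 = 946 → 03 b2.
Zero-pad H(K) = 03 b2 to 5 bytes: K' = 03 b2 00 00 00.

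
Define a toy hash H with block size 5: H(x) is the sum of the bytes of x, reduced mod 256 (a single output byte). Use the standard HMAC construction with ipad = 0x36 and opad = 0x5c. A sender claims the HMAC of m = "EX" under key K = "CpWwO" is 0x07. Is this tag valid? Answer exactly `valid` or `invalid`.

valid

Key "CpWwO" = 43 70 57 77 4f is exactly B = 5 bytes: K' = 43 70 57 77 4f.
K' ⊕ ipad = 75 46 61 41 79; K' ⊕ opad = 1f 2c 0b 2b 13.
Inner hash: sum = 117+70+97+65+121+69+88 = 627; mod 256 = 115 → 73.
Outer hash (recomputed tag): sum = 31+44+11+43+19+115 = 263; mod 256 = 7 → 07.
Recomputed tag = 07; claimed = 07 → match.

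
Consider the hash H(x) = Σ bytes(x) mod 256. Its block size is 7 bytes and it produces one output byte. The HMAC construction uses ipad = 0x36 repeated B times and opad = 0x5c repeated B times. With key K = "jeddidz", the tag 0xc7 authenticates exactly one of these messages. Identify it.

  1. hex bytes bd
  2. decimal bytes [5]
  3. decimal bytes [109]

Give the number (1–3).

Key "jeddidz" = 6a 65 64 64 69 64 7a is exactly B = 7 bytes: K' = 6a 65 64 64 69 64 7a.
K' ⊕ ipad = 5c 53 52 52 5f 52 4c; K' ⊕ opad = 36 39 38 38 35 38 26.
m1: inner = H(5c 53 52 52 5f 52 4c bd) = 0d; tag = H(36 39 38 38 35 38 26 0d) = 7f
m2: inner = H(5c 53 52 52 5f 52 4c 05) = 55; tag = H(36 39 38 38 35 38 26 55) = c7 ← matches
m3: inner = H(5c 53 52 52 5f 52 4c 6d) = bd; tag = H(36 39 38 38 35 38 26 bd) = 2f

2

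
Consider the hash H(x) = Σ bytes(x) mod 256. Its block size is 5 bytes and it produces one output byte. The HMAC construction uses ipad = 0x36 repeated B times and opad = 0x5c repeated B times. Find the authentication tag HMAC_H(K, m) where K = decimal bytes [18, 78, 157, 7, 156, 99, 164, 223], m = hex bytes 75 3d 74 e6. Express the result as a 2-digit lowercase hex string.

de

Key decimal bytes [18, 78, 157, 7, 156, 99, 164, 223] = 12 4e 9d 07 9c 63 a4 df is 8 bytes > B = 5, so hash it first: H(key) = 86, then zero-pad to 5 bytes: K' = 86 00 00 00 00.
K' ⊕ ipad = b0 36 36 36 36.  K' ⊕ opad = da 5c 5c 5c 5c.
Inner input = (K'⊕ipad) ∥ m = b0 36 36 36 36 ∥ 75 3d 74 e6.
Inner hash: sum = 176+54+54+54+54+117+61+116+230 = 916; mod 256 = 148 → 94.
Outer input = (K'⊕opad) ∥ inner = da 5c 5c 5c 5c ∥ 94.
Outer hash (tag): sum = 218+92+92+92+92+148 = 734; mod 256 = 222 → de.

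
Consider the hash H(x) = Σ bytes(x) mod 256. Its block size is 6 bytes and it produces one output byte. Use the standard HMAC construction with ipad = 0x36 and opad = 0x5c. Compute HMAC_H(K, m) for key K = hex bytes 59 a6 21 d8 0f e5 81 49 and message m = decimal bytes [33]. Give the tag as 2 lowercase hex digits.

65

Key hex bytes 59 a6 21 d8 0f e5 81 49 is 8 bytes > B = 6, so hash it first: H(key) = b6, then zero-pad to 6 bytes: K' = b6 00 00 00 00 00.
K' ⊕ ipad = 80 36 36 36 36 36.  K' ⊕ opad = ea 5c 5c 5c 5c 5c.
Inner input = (K'⊕ipad) ∥ m = 80 36 36 36 36 36 ∥ 21.
Inner hash: sum = 128+54+54+54+54+54+33 = 431; mod 256 = 175 → af.
Outer input = (K'⊕opad) ∥ inner = ea 5c 5c 5c 5c 5c ∥ af.
Outer hash (tag): sum = 234+92+92+92+92+92+175 = 869; mod 256 = 101 → 65.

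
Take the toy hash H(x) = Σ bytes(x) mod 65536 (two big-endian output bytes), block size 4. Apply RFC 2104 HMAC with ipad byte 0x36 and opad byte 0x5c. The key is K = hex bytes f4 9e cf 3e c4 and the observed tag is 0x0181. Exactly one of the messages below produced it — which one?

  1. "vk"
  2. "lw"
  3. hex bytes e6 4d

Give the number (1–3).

Key hex bytes f4 9e cf 3e c4 is 5 bytes > B = 4, so hash it first: H(key) = 03 63, then zero-pad to 4 bytes: K' = 03 63 00 00.
K' ⊕ ipad = 35 55 36 36; K' ⊕ opad = 5f 3f 5c 5c.
m1: inner = H(35 55 36 36 76 6b) = 01 d7; tag = H(5f 3f 5c 5c 01 d7) = 022e
m2: inner = H(35 55 36 36 6c 77) = 01 d9; tag = H(5f 3f 5c 5c 01 d9) = 0230
m3: inner = H(35 55 36 36 e6 4d) = 02 29; tag = H(5f 3f 5c 5c 02 29) = 0181 ← matches

3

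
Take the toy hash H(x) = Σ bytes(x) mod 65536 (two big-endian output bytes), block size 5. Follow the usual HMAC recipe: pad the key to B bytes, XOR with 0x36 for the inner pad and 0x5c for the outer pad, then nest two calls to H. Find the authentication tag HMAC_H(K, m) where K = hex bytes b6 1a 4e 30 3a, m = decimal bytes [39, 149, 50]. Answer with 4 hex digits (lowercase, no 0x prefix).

Key hex bytes b6 1a 4e 30 3a is exactly B = 5 bytes: K' = b6 1a 4e 30 3a.
K' ⊕ ipad = 80 2c 78 06 0c.  K' ⊕ opad = ea 46 12 6c 66.
Inner input = (K'⊕ipad) ∥ m = 80 2c 78 06 0c ∥ 27 95 32.
Inner hash: sum = 128+44+120+6+12+39+149+50 = 548 → 02 24.
Outer input = (K'⊕opad) ∥ inner = ea 46 12 6c 66 ∥ 02 24.
Outer hash (tag): sum = 234+70+18+108+102+2+36 = 570 → 02 3a.

023a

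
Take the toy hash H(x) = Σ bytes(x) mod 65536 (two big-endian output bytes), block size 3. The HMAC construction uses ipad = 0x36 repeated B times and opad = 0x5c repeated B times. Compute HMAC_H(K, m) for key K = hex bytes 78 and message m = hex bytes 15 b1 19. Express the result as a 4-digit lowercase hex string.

0176

Key hex bytes 78 is 1 byte ≤ B = 3; zero-pad to 3 bytes: K' = 78 00 00.
K' ⊕ ipad = 4e 36 36.  K' ⊕ opad = 24 5c 5c.
Inner input = (K'⊕ipad) ∥ m = 4e 36 36 ∥ 15 b1 19.
Inner hash: sum = 78+54+54+21+177+25 = 409 → 01 99.
Outer input = (K'⊕opad) ∥ inner = 24 5c 5c ∥ 01 99.
Outer hash (tag): sum = 36+92+92+1+153 = 374 → 01 76.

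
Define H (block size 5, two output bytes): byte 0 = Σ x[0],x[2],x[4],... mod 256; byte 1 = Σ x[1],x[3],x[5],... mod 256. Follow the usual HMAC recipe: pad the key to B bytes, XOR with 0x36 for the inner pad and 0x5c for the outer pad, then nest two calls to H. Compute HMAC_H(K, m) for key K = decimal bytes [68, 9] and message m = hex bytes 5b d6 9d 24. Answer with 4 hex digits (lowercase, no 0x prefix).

3d89

Key decimal bytes [68, 9] = 44 09 is 2 bytes ≤ B = 5; zero-pad to 5 bytes: K' = 44 09 00 00 00.
K' ⊕ ipad = 72 3f 36 36 36.  K' ⊕ opad = 18 55 5c 5c 5c.
Inner input = (K'⊕ipad) ∥ m = 72 3f 36 36 36 ∥ 5b d6 9d 24.
Inner hash: even-index sum = 472 mod 256 = 216; odd-index sum = 365 mod 256 = 109 → d8 6d.
Outer input = (K'⊕opad) ∥ inner = 18 55 5c 5c 5c ∥ d8 6d.
Outer hash (tag): even-index sum = 317 mod 256 = 61; odd-index sum = 393 mod 256 = 137 → 3d 89.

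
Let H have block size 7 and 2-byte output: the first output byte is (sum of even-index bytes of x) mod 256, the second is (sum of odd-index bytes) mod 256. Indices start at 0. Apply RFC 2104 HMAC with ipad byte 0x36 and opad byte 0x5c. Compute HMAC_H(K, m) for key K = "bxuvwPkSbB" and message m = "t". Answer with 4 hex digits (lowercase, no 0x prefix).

2016

Key "bxuvwPkSbB" = 62 78 75 76 77 50 6b 53 62 42 is 10 bytes > B = 7, so hash it first: H(key) = 1b d3, then zero-pad to 7 bytes: K' = 1b d3 00 00 00 00 00.
K' ⊕ ipad = 2d e5 36 36 36 36 36.  K' ⊕ opad = 47 8f 5c 5c 5c 5c 5c.
Inner input = (K'⊕ipad) ∥ m = 2d e5 36 36 36 36 36 ∥ 74.
Inner hash: even-index sum = 207 mod 256 = 207; odd-index sum = 453 mod 256 = 197 → cf c5.
Outer input = (K'⊕opad) ∥ inner = 47 8f 5c 5c 5c 5c 5c ∥ cf c5.
Outer hash (tag): even-index sum = 544 mod 256 = 32; odd-index sum = 534 mod 256 = 22 → 20 16.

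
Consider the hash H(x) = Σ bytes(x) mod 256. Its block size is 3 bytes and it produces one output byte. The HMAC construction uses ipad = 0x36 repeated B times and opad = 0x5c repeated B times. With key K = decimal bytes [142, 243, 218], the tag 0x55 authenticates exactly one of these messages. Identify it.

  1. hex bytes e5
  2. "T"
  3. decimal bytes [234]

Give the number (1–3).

1

Key decimal bytes [142, 243, 218] = 8e f3 da is exactly B = 3 bytes: K' = 8e f3 da.
K' ⊕ ipad = b8 c5 ec; K' ⊕ opad = d2 af 86.
m1: inner = H(b8 c5 ec e5) = 4e; tag = H(d2 af 86 4e) = 55 ← matches
m2: inner = H(b8 c5 ec 54) = bd; tag = H(d2 af 86 bd) = c4
m3: inner = H(b8 c5 ec ea) = 53; tag = H(d2 af 86 53) = 5a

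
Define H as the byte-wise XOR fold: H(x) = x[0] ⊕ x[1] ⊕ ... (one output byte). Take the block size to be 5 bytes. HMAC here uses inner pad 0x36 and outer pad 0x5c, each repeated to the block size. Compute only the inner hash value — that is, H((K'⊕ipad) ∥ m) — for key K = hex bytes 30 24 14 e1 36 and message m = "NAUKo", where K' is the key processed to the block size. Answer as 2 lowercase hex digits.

Key hex bytes 30 24 14 e1 36 is exactly B = 5 bytes: K' = 30 24 14 e1 36.
K' ⊕ ipad = 06 12 22 d7 00.
Inner input = 06 12 22 d7 00 ∥ 4e 41 55 4b 6f.
Inner hash: XOR 06⊕12⊕22⊕d7⊕00⊕4e⊕41⊕55⊕4b⊕6f = 9f.

9f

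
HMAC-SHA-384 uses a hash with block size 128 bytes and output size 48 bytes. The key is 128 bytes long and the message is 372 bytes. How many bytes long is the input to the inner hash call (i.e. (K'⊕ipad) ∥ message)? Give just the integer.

Key is 128 ≤ 128 bytes, zero-padded: |K'| = 128.
Inner input = (K'⊕ipad) ∥ m → 128 + 372 = 500 bytes.

500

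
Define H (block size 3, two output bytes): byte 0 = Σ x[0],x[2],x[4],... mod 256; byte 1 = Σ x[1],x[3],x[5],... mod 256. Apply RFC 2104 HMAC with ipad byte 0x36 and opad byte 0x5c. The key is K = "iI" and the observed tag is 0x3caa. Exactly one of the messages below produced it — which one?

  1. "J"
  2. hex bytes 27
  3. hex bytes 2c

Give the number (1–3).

Key "iI" = 69 49 is 2 bytes ≤ B = 3; zero-pad to 3 bytes: K' = 69 49 00.
K' ⊕ ipad = 5f 7f 36; K' ⊕ opad = 35 15 5c.
m1: inner = H(5f 7f 36 4a) = 95 c9; tag = H(35 15 5c 95 c9) = 5aaa
m2: inner = H(5f 7f 36 27) = 95 a6; tag = H(35 15 5c 95 a6) = 37aa
m3: inner = H(5f 7f 36 2c) = 95 ab; tag = H(35 15 5c 95 ab) = 3caa ← matches

3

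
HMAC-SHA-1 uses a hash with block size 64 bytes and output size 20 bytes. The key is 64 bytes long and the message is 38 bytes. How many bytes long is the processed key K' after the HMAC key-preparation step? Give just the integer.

Key is 64 ≤ 64 bytes, zero-padded: |K'| = 64.

64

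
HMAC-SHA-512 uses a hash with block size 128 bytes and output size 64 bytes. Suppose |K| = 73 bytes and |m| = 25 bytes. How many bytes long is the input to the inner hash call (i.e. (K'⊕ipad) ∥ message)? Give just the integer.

153

Key is 73 ≤ 128 bytes, zero-padded: |K'| = 128.
Inner input = (K'⊕ipad) ∥ m → 128 + 25 = 153 bytes.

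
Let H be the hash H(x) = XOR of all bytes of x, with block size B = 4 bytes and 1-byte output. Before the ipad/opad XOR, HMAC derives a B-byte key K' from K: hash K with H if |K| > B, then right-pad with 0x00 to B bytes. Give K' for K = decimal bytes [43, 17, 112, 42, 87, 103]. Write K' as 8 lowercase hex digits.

|K| = 6 > B = 4, so first hash the key.
H(K): XOR 2b⊕11⊕70⊕2a⊕57⊕67 = 50.
Zero-pad H(K) = 50 to 4 bytes: K' = 50 00 00 00.

50000000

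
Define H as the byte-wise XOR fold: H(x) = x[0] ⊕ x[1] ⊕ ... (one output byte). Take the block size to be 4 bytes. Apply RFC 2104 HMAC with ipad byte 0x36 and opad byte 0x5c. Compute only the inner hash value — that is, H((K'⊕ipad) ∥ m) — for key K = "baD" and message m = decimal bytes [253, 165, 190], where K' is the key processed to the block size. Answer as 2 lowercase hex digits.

Key "baD" = 62 61 44 is 3 bytes ≤ B = 4; zero-pad to 4 bytes: K' = 62 61 44 00.
K' ⊕ ipad = 54 57 72 36.
Inner input = 54 57 72 36 ∥ fd a5 be.
Inner hash: XOR 54⊕57⊕72⊕36⊕fd⊕a5⊕be = a1.

a1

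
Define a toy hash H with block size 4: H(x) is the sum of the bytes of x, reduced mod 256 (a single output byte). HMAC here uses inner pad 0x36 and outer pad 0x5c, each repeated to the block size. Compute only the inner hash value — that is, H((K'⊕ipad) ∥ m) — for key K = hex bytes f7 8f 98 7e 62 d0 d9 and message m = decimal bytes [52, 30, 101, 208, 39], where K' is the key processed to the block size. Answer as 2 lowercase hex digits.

e1

Key hex bytes f7 8f 98 7e 62 d0 d9 is 7 bytes > B = 4, so hash it first: H(key) = a7, then zero-pad to 4 bytes: K' = a7 00 00 00.
K' ⊕ ipad = 91 36 36 36.
Inner input = 91 36 36 36 ∥ 34 1e 65 d0 27.
Inner hash: sum = 145+54+54+54+52+30+101+208+39 = 737; mod 256 = 225 → e1.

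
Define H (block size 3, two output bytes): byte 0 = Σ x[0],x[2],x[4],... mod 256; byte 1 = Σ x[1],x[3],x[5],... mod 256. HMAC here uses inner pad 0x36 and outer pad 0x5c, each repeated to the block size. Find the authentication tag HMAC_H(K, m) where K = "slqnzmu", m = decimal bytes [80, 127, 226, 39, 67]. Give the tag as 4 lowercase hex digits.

d1dc

Key "slqnzmu" = 73 6c 71 6e 7a 6d 75 is 7 bytes > B = 3, so hash it first: H(key) = d3 47, then zero-pad to 3 bytes: K' = d3 47 00.
K' ⊕ ipad = e5 71 36.  K' ⊕ opad = 8f 1b 5c.
Inner input = (K'⊕ipad) ∥ m = e5 71 36 ∥ 50 7f e2 27 43.
Inner hash: even-index sum = 449 mod 256 = 193; odd-index sum = 486 mod 256 = 230 → c1 e6.
Outer input = (K'⊕opad) ∥ inner = 8f 1b 5c ∥ c1 e6.
Outer hash (tag): even-index sum = 465 mod 256 = 209; odd-index sum = 220 mod 256 = 220 → d1 dc.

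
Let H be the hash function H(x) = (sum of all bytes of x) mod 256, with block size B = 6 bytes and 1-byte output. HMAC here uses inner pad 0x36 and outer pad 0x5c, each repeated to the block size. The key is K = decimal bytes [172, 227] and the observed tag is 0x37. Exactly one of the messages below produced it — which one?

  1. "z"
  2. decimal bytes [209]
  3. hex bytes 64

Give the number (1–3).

Key decimal bytes [172, 227] = ac e3 is 2 bytes ≤ B = 6; zero-pad to 6 bytes: K' = ac e3 00 00 00 00.
K' ⊕ ipad = 9a d5 36 36 36 36; K' ⊕ opad = f0 bf 5c 5c 5c 5c.
m1: inner = H(9a d5 36 36 36 36 7a) = c1; tag = H(f0 bf 5c 5c 5c 5c c1) = e0
m2: inner = H(9a d5 36 36 36 36 d1) = 18; tag = H(f0 bf 5c 5c 5c 5c 18) = 37 ← matches
m3: inner = H(9a d5 36 36 36 36 64) = ab; tag = H(f0 bf 5c 5c 5c 5c ab) = ca

2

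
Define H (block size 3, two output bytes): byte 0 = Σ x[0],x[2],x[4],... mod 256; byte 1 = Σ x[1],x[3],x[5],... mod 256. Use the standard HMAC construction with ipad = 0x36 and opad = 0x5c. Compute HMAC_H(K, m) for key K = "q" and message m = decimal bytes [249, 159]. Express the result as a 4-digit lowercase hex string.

b878

Key "q" = 71 is 1 byte ≤ B = 3; zero-pad to 3 bytes: K' = 71 00 00.
K' ⊕ ipad = 47 36 36.  K' ⊕ opad = 2d 5c 5c.
Inner input = (K'⊕ipad) ∥ m = 47 36 36 ∥ f9 9f.
Inner hash: even-index sum = 284 mod 256 = 28; odd-index sum = 303 mod 256 = 47 → 1c 2f.
Outer input = (K'⊕opad) ∥ inner = 2d 5c 5c ∥ 1c 2f.
Outer hash (tag): even-index sum = 184 mod 256 = 184; odd-index sum = 120 mod 256 = 120 → b8 78.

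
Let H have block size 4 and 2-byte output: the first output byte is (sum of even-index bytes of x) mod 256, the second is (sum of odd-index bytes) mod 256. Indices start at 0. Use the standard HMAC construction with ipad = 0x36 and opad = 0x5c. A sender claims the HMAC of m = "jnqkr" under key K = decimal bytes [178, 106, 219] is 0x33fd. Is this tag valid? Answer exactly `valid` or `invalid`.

valid

Key decimal bytes [178, 106, 219] = b2 6a db is 3 bytes ≤ B = 4; zero-pad to 4 bytes: K' = b2 6a db 00.
K' ⊕ ipad = 84 5c ed 36; K' ⊕ opad = ee 36 87 5c.
Inner hash: even-index sum = 702 mod 256 = 190; odd-index sum = 363 mod 256 = 107 → be 6b.
Outer hash (recomputed tag): even-index sum = 563 mod 256 = 51; odd-index sum = 253 mod 256 = 253 → 33 fd.
Recomputed tag = 33fd; claimed = 33fd → match.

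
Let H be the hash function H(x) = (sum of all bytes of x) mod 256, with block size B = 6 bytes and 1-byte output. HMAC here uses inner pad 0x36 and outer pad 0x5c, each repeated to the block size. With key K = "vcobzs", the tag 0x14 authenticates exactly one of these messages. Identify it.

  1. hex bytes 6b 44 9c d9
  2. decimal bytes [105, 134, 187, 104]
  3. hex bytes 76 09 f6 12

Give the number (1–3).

Key "vcobzs" = 76 63 6f 62 7a 73 is exactly B = 6 bytes: K' = 76 63 6f 62 7a 73.
K' ⊕ ipad = 40 55 59 54 4c 45; K' ⊕ opad = 2a 3f 33 3e 26 2f.
m1: inner = H(40 55 59 54 4c 45 6b 44 9c d9) = f7; tag = H(2a 3f 33 3e 26 2f f7) = 26
m2: inner = H(40 55 59 54 4c 45 69 86 bb 68) = e5; tag = H(2a 3f 33 3e 26 2f e5) = 14 ← matches
m3: inner = H(40 55 59 54 4c 45 76 09 f6 12) = 5a; tag = H(2a 3f 33 3e 26 2f 5a) = 89

2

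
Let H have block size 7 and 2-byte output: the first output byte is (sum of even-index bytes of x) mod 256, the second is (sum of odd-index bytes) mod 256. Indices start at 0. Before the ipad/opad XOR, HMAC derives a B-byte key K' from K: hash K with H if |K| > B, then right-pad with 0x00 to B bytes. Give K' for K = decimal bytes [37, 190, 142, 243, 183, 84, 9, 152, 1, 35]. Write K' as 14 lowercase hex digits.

|K| = 10 > B = 7, so first hash the key.
H(K): even-index sum = 372 mod 256 = 116; odd-index sum = 704 mod 256 = 192 → 74 c0.
Zero-pad H(K) = 74 c0 to 7 bytes: K' = 74 c0 00 00 00 00 00.

74c00000000000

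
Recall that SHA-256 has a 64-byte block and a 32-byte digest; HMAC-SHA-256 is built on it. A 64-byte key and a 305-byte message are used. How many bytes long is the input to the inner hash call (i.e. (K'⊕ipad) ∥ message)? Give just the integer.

Key is 64 ≤ 64 bytes, zero-padded: |K'| = 64.
Inner input = (K'⊕ipad) ∥ m → 64 + 305 = 369 bytes.

369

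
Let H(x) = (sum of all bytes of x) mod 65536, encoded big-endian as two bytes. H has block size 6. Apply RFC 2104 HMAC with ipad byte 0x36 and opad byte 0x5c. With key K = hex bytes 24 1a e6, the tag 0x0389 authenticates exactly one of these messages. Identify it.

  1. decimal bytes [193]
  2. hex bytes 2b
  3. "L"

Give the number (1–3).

Key hex bytes 24 1a e6 is 3 bytes ≤ B = 6; zero-pad to 6 bytes: K' = 24 1a e6 00 00 00.
K' ⊕ ipad = 12 2c d0 36 36 36; K' ⊕ opad = 78 46 ba 5c 5c 5c.
m1: inner = H(12 2c d0 36 36 36 c1) = 02 71; tag = H(78 46 ba 5c 5c 5c 02 71) = 02ff
m2: inner = H(12 2c d0 36 36 36 2b) = 01 db; tag = H(78 46 ba 5c 5c 5c 01 db) = 0368
m3: inner = H(12 2c d0 36 36 36 4c) = 01 fc; tag = H(78 46 ba 5c 5c 5c 01 fc) = 0389 ← matches

3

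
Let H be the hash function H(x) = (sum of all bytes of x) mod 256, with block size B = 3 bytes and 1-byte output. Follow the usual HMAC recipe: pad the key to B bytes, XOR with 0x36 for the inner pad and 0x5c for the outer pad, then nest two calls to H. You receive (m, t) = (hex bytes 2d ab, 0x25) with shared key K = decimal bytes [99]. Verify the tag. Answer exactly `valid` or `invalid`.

Key decimal bytes [99] = 63 is 1 byte ≤ B = 3; zero-pad to 3 bytes: K' = 63 00 00.
K' ⊕ ipad = 55 36 36; K' ⊕ opad = 3f 5c 5c.
Inner hash: sum = 85+54+54+45+171 = 409; mod 256 = 153 → 99.
Outer hash (recomputed tag): sum = 63+92+92+153 = 400; mod 256 = 144 → 90.
Recomputed tag = 90; claimed = 25 → mismatch.

invalid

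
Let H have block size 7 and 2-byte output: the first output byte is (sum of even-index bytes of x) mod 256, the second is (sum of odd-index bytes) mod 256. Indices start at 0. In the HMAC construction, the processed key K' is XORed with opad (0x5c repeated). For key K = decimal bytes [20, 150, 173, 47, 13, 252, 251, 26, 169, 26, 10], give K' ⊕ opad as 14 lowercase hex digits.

20a95c5c5c5c5c

Key decimal bytes [20, 150, 173, 47, 13, 252, 251, 26, 169, 26, 10] = 14 96 ad 2f 0d fc fb 1a a9 1a 0a is 11 bytes > B = 7, so hash it first: H(key) = 7c f5, then zero-pad to 7 bytes: K' = 7c f5 00 00 00 00 00.
XOR each byte with 0x5c: 7c⊕5c=20, f5⊕5c=a9, 00⊕5c=5c, 00⊕5c=5c, 00⊕5c=5c, 00⊕5c=5c, 00⊕5c=5c.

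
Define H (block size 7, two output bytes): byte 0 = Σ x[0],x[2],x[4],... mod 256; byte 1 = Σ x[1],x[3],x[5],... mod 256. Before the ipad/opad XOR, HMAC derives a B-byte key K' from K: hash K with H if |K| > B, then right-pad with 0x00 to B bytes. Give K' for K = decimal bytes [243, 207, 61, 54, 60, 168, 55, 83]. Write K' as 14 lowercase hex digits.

|K| = 8 > B = 7, so first hash the key.
H(K): even-index sum = 419 mod 256 = 163; odd-index sum = 512 mod 256 = 0 → a3 00.
Zero-pad H(K) = a3 00 to 7 bytes: K' = a3 00 00 00 00 00 00.

a3000000000000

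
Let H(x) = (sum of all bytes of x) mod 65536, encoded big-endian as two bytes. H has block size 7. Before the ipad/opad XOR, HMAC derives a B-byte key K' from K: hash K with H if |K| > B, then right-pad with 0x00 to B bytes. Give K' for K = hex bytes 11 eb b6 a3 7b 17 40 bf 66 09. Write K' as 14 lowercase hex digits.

|K| = 10 > B = 7, so first hash the key.
H(K): sum = 17+235+182+163+123+23+64+191+102+9 = 1109 → 04 55.
Zero-pad H(K) = 04 55 to 7 bytes: K' = 04 55 00 00 00 00 00.

04550000000000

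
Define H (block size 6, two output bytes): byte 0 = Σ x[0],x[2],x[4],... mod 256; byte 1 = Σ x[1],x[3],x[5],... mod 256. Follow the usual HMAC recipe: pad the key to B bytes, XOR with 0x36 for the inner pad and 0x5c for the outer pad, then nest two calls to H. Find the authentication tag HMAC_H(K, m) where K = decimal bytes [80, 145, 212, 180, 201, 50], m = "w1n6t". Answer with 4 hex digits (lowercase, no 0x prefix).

Key decimal bytes [80, 145, 212, 180, 201, 50] = 50 91 d4 b4 c9 32 is exactly B = 6 bytes: K' = 50 91 d4 b4 c9 32.
K' ⊕ ipad = 66 a7 e2 82 ff 04.  K' ⊕ opad = 0c cd 88 e8 95 6e.
Inner input = (K'⊕ipad) ∥ m = 66 a7 e2 82 ff 04 ∥ 77 31 6e 36 74.
Inner hash: even-index sum = 928 mod 256 = 160; odd-index sum = 404 mod 256 = 148 → a0 94.
Outer input = (K'⊕opad) ∥ inner = 0c cd 88 e8 95 6e ∥ a0 94.
Outer hash (tag): even-index sum = 457 mod 256 = 201; odd-index sum = 695 mod 256 = 183 → c9 b7.

c9b7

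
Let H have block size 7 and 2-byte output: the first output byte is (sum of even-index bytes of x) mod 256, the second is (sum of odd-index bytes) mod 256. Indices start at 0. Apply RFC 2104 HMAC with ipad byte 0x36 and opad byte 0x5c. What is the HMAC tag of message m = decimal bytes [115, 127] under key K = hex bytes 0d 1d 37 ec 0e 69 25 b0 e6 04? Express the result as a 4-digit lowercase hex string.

Key hex bytes 0d 1d 37 ec 0e 69 25 b0 e6 04 is 10 bytes > B = 7, so hash it first: H(key) = 5d 26, then zero-pad to 7 bytes: K' = 5d 26 00 00 00 00 00.
K' ⊕ ipad = 6b 10 36 36 36 36 36.  K' ⊕ opad = 01 7a 5c 5c 5c 5c 5c.
Inner input = (K'⊕ipad) ∥ m = 6b 10 36 36 36 36 36 ∥ 73 7f.
Inner hash: even-index sum = 396 mod 256 = 140; odd-index sum = 239 mod 256 = 239 → 8c ef.
Outer input = (K'⊕opad) ∥ inner = 01 7a 5c 5c 5c 5c 5c ∥ 8c ef.
Outer hash (tag): even-index sum = 516 mod 256 = 4; odd-index sum = 446 mod 256 = 190 → 04 be.

04be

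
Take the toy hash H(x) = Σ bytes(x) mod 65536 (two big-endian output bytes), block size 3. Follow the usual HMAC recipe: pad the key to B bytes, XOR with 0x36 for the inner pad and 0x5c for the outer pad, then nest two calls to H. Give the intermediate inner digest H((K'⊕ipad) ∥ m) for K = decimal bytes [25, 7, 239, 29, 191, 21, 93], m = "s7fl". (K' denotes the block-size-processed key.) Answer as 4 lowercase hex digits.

0251

Key decimal bytes [25, 7, 239, 29, 191, 21, 93] = 19 07 ef 1d bf 15 5d is 7 bytes > B = 3, so hash it first: H(key) = 02 5d, then zero-pad to 3 bytes: K' = 02 5d 00.
K' ⊕ ipad = 34 6b 36.
Inner input = 34 6b 36 ∥ 73 37 66 6c.
Inner hash: sum = 52+107+54+115+55+102+108 = 593 → 02 51.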